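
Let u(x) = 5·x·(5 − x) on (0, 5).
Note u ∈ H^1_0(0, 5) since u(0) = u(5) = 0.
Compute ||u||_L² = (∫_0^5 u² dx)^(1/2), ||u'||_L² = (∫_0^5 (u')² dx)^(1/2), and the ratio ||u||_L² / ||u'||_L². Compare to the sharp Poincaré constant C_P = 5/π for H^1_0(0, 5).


||u||_L² / ||u'||_L² = sqrt(10)/2 < C_P = 5/π.

u(x) = 5·x·(5 − x), so u'(x) = 25 - 10*x.
u(x) = 5·x·(5 − x) vanishes at x = 0 and x = 5, so u ∈ H^1_0(0, 5). Differentiate via the product rule and integrate the resulting polynomials term by term.
  ∫_0^5 u² dx = ∫_0^5 (25*x^4 - 250*x^3 + 625*x^2) dx. Term by term:
    ∫_0^5 25*x^4 dx = 15625;  ∫_0^5 -250*x^3 dx = -78125/2;  ∫_0^5 625*x^2 dx = 78125/3.
  Sum: 15625 − 78125/2 + 78125/3 = 15625/6.
  ∫_0^5 (u')² dx = ∫_0^5 (100*x^2 - 500*x + 625) dx. Term by term:
    ∫_0^5 100*x^2 dx = 12500/3;  ∫_0^5 -500*x dx = -6250;  ∫_0^5 625 dx = 3125.
  Sum: 12500/3 − 6250 + 3125 = 3125/3.
∫_0^5 u² dx = 15625/6, so ||u||_L² = 125*sqrt(6)/6.
∫_0^5 (u')² dx = 3125/3, so ||u'||_L² = 25*sqrt(15)/3.
Ratio ||u||_L² / ||u'||_L² = sqrt(10)/2.
Sharp Poincaré constant on H^1_0(0, 5) is C_P = L/π = 5/π, achieved by sin(π/5·x).
A polynomial bump cannot attain the sharp Poincaré constant (only the first sine eigenfunction does), so the ratio is strictly less than C_P, consistent with ||u||_L² ≤ C_P ||u'||_L².


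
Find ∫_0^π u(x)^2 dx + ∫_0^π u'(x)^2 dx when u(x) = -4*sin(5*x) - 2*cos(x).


||u||_{H^1(0,π)}^2 = 212*π

u'(x) = 2*sin(x) - 20*cos(5*x).
Expand u² and (u')² and integrate term by term on (0, π), using: for integers n ≥ 1, ∫_0^π sin²(nx) dx = ∫_0^π cos²(nx) dx = π/2; for n ≠ n', ∫_0^π sin(nx)sin(n'x) dx = ∫_0^π cos(nx)cos(n'x) dx = 0; and by product-to-sum, ∫_0^π sin(nx)cos(n'x) dx = ½∫_0^π [sin((n+n')x) + sin((n−n')x)] dx, which is 0 when n+n' is even and 2n/(n²−n'²) when n+n' is odd (it need not vanish on (0, π)).
  u² squared terms: (-4)²·∫sin(5x)² dx = 16·π/2 = 8*π;  (-2)²·∫cos(x)² dx = 4·π/2 = 2*π.
  u² cross terms: 2·(-4)·(-2)·∫sin(5x)·cos(x) dx = 16·(0) = 0.
  So ∫_0^π u² dx = 8*π + 2*π + 0 = 10*π.
  (u')² squared terms: (-20)²·∫cos(5x)² dx = 400·π/2 = 200*π;  (2)²·∫sin(x)² dx = 4·π/2 = 2*π.
  (u')² cross terms: 2·(-20)·(2)·∫cos(5x)·sin(x) dx = -80·(0) = 0.
  So ∫_0^π (u')² dx = 200*π + 2*π + 0 = 202*π.
||u||_{H^1}^2 = (10*π) + (202*π) = 212*π.


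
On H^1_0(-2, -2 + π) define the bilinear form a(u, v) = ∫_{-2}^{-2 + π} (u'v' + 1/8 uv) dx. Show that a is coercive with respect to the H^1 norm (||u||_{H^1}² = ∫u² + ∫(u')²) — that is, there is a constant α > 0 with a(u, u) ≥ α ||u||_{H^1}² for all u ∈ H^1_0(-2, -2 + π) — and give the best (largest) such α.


α = 9/16

Coercivity of a(·,·) on H^1_0(-2, -2 + π) means a(u, u) ≥ α ||u||_{H^1}² for every u ∈ H^1_0.
The interval has length L = π, and Poincaré/coercivity depend only on L. Here a(u, u) = ∫(u')² + (1/8)·∫u².
Here 0 < c = 1/8 < 1. The condition a(u,u) ≥ α||u||_{H^1}² reads (1−α)∫(u')² ≥ (α−c)∫u². Any admissible α is ≤ 1 (rapidly oscillating u have ∫u²/∫(u')² → 0), and α = 1 would force 0 ≥ (1−c)∫u², impossible since c < 1; so 1−α > 0. By the sharp Poincaré inequality on H^1_0 of an interval of length L, ∫(u')² ≥ (π/L)²∫u² with equality for the first sine mode sin(π(x−x₀)/L) (x₀ the left endpoint), so the inequality holds for all u iff (1−α)(π/L)² ≥ α − c, i.e. α ≤ ((π/L)² + c)/((π/L)² + 1) = (1 + c(L/π)²)/(1 + (L/π)²). With (π/L)² = 1 and c = 1/8, the largest admissible constant is α = ((π/L)² + c)/((π/L)² + 1).
Simplifying, α = 9/16.


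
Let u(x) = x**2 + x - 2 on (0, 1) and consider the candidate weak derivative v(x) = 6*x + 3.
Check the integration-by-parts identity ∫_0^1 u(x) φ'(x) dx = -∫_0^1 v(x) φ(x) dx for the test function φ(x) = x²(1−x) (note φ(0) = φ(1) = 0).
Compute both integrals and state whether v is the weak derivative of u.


LHS = -11/60, RHS = -11/20. No, v is not the weak derivative of u.

u(x) = x**2 + x - 2, classical derivative u'(x) = 2*x + 1.
φ(x) = x²(1−x), so φ'(x) = x*(2 - 3*x).
Note φ(0) = φ(1) = 0, so the boundary term u·φ vanishes.
LHS = ∫_0^1 u(x) φ'(x) dx = ∫_0^1 (-3*x^4 - x^3 + 8*x^2 - 4*x) dx. Term by term:
  ∫_0^1 -3*x^4 dx = -3/5;  ∫_0^1 -x^3 dx = -1/4;  ∫_0^1 8*x^2 dx = 8/3;
  ∫_0^1 -4*x dx = -2.
Sum: -3/5 − 1/4 + 8/3 − 2 = -11/60.
So LHS = -11/60.
∫_0^1 v(x) φ(x) dx = ∫_0^1 (-6*x^4 + 3*x^3 + 3*x^2) dx. Term by term:
  ∫_0^1 -6*x^4 dx = -6/5;  ∫_0^1 3*x^3 dx = 3/4;  ∫_0^1 3*x^2 dx = 1.
Sum: -6/5 + 3/4 + 1 = 11/20.
So RHS = -∫_0^1 v(x) φ(x) dx = -11/20.
LHS − RHS = 11/30 ≠ 0, so the identity fails.
(For a valid weak derivative the identity must hold for EVERY test function, in particular this one. The failure shows v is NOT the weak derivative of u.)
Correct weak derivative would be u'(x) = 2*x + 1.


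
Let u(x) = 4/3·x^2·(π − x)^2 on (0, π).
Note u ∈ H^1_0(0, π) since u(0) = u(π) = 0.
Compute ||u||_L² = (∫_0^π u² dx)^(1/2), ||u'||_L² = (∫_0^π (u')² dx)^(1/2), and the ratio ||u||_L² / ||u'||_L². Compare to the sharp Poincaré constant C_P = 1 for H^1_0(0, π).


||u||_L² / ||u'||_L² = sqrt(3)*π/6 < C_P = 1.

u(x) = 4/3·x^2·(π − x)^2, so u'(x) = 8*x*(x - π)*(2*x - π)/3.
u(x) = 4/3·x^2·(π − x)^2 vanishes at x = 0 and x = π, so u ∈ H^1_0(0, π). Differentiate via the product rule and integrate the resulting polynomials term by term.
  ∫_0^π u² dx = ∫_0^π (16*x^8/9 - 64*π*x^7/9 + 32*π^2*x^6/3 - 64*π^3*x^5/9 + 16*π^4*x^4/9) dx. Term by term:
    ∫_0^π 16*x^8/9 dx = 16*π^9/81;  ∫_0^π -64*π*x^7/9 dx = -8*π^9/9;  ∫_0^π 32*π^2*x^6/3 dx = 32*π^9/21;
    ∫_0^π -64*π^3*x^5/9 dx = -32*π^9/27;  ∫_0^π 16*π^4*x^4/9 dx = 16*π^9/45.
  Sum: 16*π^9/81 − 8*π^9/9 + 32*π^9/21 − 32*π^9/27 + 16*π^9/45 = 8*π^9/2835.
  ∫_0^π (u')² dx = ∫_0^π (256*x^6/9 - 256*π*x^5/3 + 832*π^2*x^4/9 - 128*π^3*x^3/3 + 64*π^4*x^2/9) dx. Term by term:
    ∫_0^π 256*x^6/9 dx = 256*π^7/63;  ∫_0^π -256*π*x^5/3 dx = -128*π^7/9;  ∫_0^π 832*π^2*x^4/9 dx = 832*π^7/45;
    ∫_0^π -128*π^3*x^3/3 dx = -32*π^7/3;  ∫_0^π 64*π^4*x^2/9 dx = 64*π^7/27.
  Sum: 256*π^7/63 − 128*π^7/9 + 832*π^7/45 − 32*π^7/3 + 64*π^7/27 = 32*π^7/945.
∫_0^π u² dx = 8*π^9/2835, so ||u||_L² = 2*sqrt(70)*π^(9/2)/315.
∫_0^π (u')² dx = 32*π^7/945, so ||u'||_L² = 4*sqrt(210)*π^(7/2)/315.
Ratio ||u||_L² / ||u'||_L² = sqrt(3)*π/6.
Sharp Poincaré constant on H^1_0(0, π) is C_P = L/π = 1, achieved by sin(x).
A polynomial bump cannot attain the sharp Poincaré constant (only the first sine eigenfunction does), so the ratio is strictly less than C_P, consistent with ||u||_L² ≤ C_P ||u'||_L².


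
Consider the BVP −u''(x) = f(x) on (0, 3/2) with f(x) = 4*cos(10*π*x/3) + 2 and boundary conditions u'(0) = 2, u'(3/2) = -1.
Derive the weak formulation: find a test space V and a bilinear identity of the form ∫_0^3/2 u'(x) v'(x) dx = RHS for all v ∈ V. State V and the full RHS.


V = H^1(0, 3/2) (v unrestricted at boundary; u is determined up to an additive constant); weak form: ∫_0^3/2 u'v' dx = ∫_0^3/2 (4*cos(10*π*x/3) + 2) v dx − v(3/2) − 2·v(0) for all v ∈ V.

Multiply both sides by a test function v and integrate from 0 to 3/2:
  ∫_0^3/2 −u''(x) v(x) dx = ∫_0^3/2 f(x) v(x) dx.
Integrate the LHS by parts once:
  ∫_0^3/2 −u'' v dx = −[u'(x) v(x)]_0^3/2 + ∫_0^3/2 u'(x) v'(x) dx.
Thus ∫_0^3/2 u'(x) v'(x) dx = ∫_0^3/2 f(x) v(x) dx + [u'(x) v(x)]_0^3/2.
Choose V so that boundary terms are either known or forced to vanish.
u has inhomogeneous Neumann u'(0) = 2, u'(3/2) = -1. [u' v]_0^3/2 = (-1)·v(3/2) − (2)·v(0) = − v(3/2) − 2·v(0). Take V = H^1(0, 3/2); boundary term becomes part of RHS.
Weak formulation: find u (satisfying any essential BC) such that ∫_0^3/2 u'(x) v'(x) dx = ∫_0^3/2 f v dx − v(3/2) − 2·v(0) for all v ∈ V (Neumann data are natural BCs: they enter the RHS as boundary terms).
Substituting f(x) = 4*cos(10*π*x/3) + 2, the right-hand side is ∫_0^3/2 (4*cos(10*π*x/3) + 2) v dx − v(3/2) − 2·v(0).
Compatibility check (pure Neumann): taking v ≡ 1 ∈ V gives 0 = ∫_0^3/2 f dx + (-1) − (2), i.e. ∫_0^3/2 f dx must equal u'(0) − u'(3/2) = 3. Indeed ∫_0^3/2 (4*cos(10*π*x/3) + 2) dx = 3, so the data are compatible. The solution is then unique only up to an additive constant (fix it e.g. by requiring ∫_0^3/2 u dx = 0).


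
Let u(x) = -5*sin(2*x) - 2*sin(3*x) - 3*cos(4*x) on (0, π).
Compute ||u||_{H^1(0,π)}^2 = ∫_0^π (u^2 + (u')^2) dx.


||u||_{H^1(0,π)}^2 = -1224/7 + 159*π

u'(x) = 12*sin(4*x) - 10*cos(2*x) - 6*cos(3*x).
Expand u² and (u')² and integrate term by term on (0, π), using: for integers n ≥ 1, ∫_0^π sin²(nx) dx = ∫_0^π cos²(nx) dx = π/2; for n ≠ n', ∫_0^π sin(nx)sin(n'x) dx = ∫_0^π cos(nx)cos(n'x) dx = 0; and by product-to-sum, ∫_0^π sin(nx)cos(n'x) dx = ½∫_0^π [sin((n+n')x) + sin((n−n')x)] dx, which is 0 when n+n' is even and 2n/(n²−n'²) when n+n' is odd (it need not vanish on (0, π)).
  u² squared terms: (-5)²·∫sin(2x)² dx = 25·π/2 = 25*π/2;  (-3)²·∫cos(4x)² dx = 9·π/2 = 9*π/2;  (-2)²·∫sin(3x)² dx = 4·π/2 = 2*π.
  u² cross terms: 2·(-5)·(-3)·∫sin(2x)·cos(4x) dx = 30·(0) = 0;  2·(-5)·(-2)·∫sin(2x)·sin(3x) dx = 20·(0) = 0;  2·(-3)·(-2)·∫cos(4x)·sin(3x) dx = 12·(-6/7) = -72/7.
  So ∫_0^π u² dx = 25*π/2 + 9*π/2 + 2*π + 0 + 0 − 72/7 = -72/7 + 19*π.
  (u')² squared terms: (-10)²·∫cos(2x)² dx = 100·π/2 = 50*π;  (-6)²·∫cos(3x)² dx = 36·π/2 = 18*π;  (12)²·∫sin(4x)² dx = 144·π/2 = 72*π.
  (u')² cross terms: 2·(-10)·(-6)·∫cos(2x)·cos(3x) dx = 120·(0) = 0;  2·(-10)·(12)·∫cos(2x)·sin(4x) dx = -240·(0) = 0;  2·(-6)·(12)·∫cos(3x)·sin(4x) dx = -144·(8/7) = -1152/7.
  So ∫_0^π (u')² dx = 50*π + 18*π + 72*π + 0 + 0 − 1152/7 = -1152/7 + 140*π.
||u||_{H^1}^2 = (-72/7 + 19*π) + (-1152/7 + 140*π) = -1224/7 + 159*π.


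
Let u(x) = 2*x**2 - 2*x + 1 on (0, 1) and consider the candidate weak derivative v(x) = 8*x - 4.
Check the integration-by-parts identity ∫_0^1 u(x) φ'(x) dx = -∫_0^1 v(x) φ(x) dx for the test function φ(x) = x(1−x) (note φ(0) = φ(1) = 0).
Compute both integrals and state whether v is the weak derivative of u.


LHS = 0, RHS = 0. No, v is not the weak derivative of u.

u(x) = 2*x**2 - 2*x + 1, classical derivative u'(x) = 4*x - 2.
φ(x) = x(1−x), so φ'(x) = 1 - 2*x.
Note φ(0) = φ(1) = 0, so the boundary term u·φ vanishes.
LHS = ∫_0^1 u(x) φ'(x) dx = ∫_0^1 (-4*x^3 + 6*x^2 - 4*x + 1) dx. Term by term:
  ∫_0^1 -4*x^3 dx = -1;  ∫_0^1 6*x^2 dx = 2;  ∫_0^1 -4*x dx = -2;
  ∫_0^1 1 dx = 1.
Sum: -1 + 2 − 2 + 1 = 0.
So LHS = 0.
∫_0^1 v(x) φ(x) dx = ∫_0^1 (-8*x^3 + 12*x^2 - 4*x) dx. Term by term:
  ∫_0^1 -8*x^3 dx = -2;  ∫_0^1 12*x^2 dx = 4;  ∫_0^1 -4*x dx = -2.
Sum: -2 + 4 − 2 = 0.
So RHS = -∫_0^1 v(x) φ(x) dx = 0.
LHS = RHS, so the identity holds for this particular φ. But this is necessary, not sufficient: a weak derivative must satisfy the identity for EVERY test function in C_c^∞(0, 1).
Here u is smooth, so its weak derivative equals its classical derivative u'(x) = 4*x - 2. Since v(x) = 8*x - 4 ≠ u'(x), v is NOT the weak derivative of u — the agreement for this single φ is a coincidence (the difference v − u' happens to be L²-orthogonal to this φ).


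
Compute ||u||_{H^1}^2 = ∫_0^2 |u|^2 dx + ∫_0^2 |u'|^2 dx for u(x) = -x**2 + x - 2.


||u||_{H^1}^2 = 82/5

The H^1 norm (squared) on an interval (0, L) is
  ||u||_{H^1}^2 = ∫_0^L u(x)^2 dx + ∫_0^L u'(x)^2 dx.
Compute u'(x) = 1 - 2*x.
Then u(x)^2 = x**4 - 2*x**3 + 5*x**2 - 4*x + 4 and u'(x)^2 = 4*x**2 - 4*x + 1.
Integrate each monomial from 0 to 2 using ∫_0^2 c·x^n dx = c·2^(n+1)/(n+1):
  ∫_0^2 u(x)^2 dx = ∫_0^2 (x^4 - 2*x^3 + 5*x^2 - 4*x + 4) dx. Term by term:
    ∫_0^2 x^4 dx = 32/5;  ∫_0^2 -2*x^3 dx = -8;  ∫_0^2 5*x^2 dx = 40/3;
    ∫_0^2 -4*x dx = -8;  ∫_0^2 4 dx = 8.
  Sum: 32/5 − 8 + 40/3 − 8 + 8 = 176/15.
  ∫_0^2 u'(x)^2 dx = ∫_0^2 (4*x^2 - 4*x + 1) dx. Term by term:
    ∫_0^2 4*x^2 dx = 32/3;  ∫_0^2 -4*x dx = -8;  ∫_0^2 1 dx = 2.
  Sum: 32/3 − 8 + 2 = 14/3.
Adding: ||u||_{H^1}^2 = 176/15 + 14/3 = 82/5.


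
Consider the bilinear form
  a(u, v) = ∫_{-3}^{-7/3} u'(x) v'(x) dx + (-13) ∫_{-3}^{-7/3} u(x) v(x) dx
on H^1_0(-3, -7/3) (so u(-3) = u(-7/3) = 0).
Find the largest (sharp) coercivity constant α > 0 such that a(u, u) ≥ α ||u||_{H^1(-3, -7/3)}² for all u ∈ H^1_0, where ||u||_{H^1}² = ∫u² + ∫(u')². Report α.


α = (-52 + 9*π^2)/(4 + 9*π^2)

Coercivity of a(·,·) on H^1_0(-3, -7/3) means a(u, u) ≥ α ||u||_{H^1}² for every u ∈ H^1_0.
The interval has length L = 2/3, and Poincaré/coercivity depend only on L. Here a(u, u) = ∫(u')² + (-13)·∫u².
Here c = -13 < 0 with |c| < (π/L)² = 9*π^2/4, so coercivity still holds. The condition a(u,u) ≥ α||u||_{H^1}² reads (1−α)∫(u')² ≥ (α−c)∫u². Any admissible α is ≤ 1 (rapidly oscillating u have ∫u²/∫(u')² → 0), and α = 1 would force 0 ≥ (1−c)∫u², impossible since c < 1; so 1−α > 0. By the sharp Poincaré inequality on H^1_0 of an interval of length L, ∫(u')² ≥ (π/L)²∫u² with equality for the first sine mode sin(π(x−x₀)/L) (x₀ the left endpoint), so the inequality holds for all u iff (1−α)(π/L)² ≥ α − c, i.e. α ≤ ((π/L)² + c)/((π/L)² + 1) = (1 + c(L/π)²)/(1 + (L/π)²). (Direct route, valid since c ≤ 0: Poincaré gives c∫u² ≥ c(L/π)²∫(u')², so a(u,u) ≥ (1 + c(L/π)²)∫(u')², while ||u||_{H^1}² ≤ (1 + (L/π)²)∫(u')²; dividing yields the same α.) With (π/L)² = 9*π^2/4 and c = -13, the largest admissible constant is α = ((π/L)² + c)/((π/L)² + 1).
Simplifying, α = (-52 + 9*π^2)/(4 + 9*π^2).


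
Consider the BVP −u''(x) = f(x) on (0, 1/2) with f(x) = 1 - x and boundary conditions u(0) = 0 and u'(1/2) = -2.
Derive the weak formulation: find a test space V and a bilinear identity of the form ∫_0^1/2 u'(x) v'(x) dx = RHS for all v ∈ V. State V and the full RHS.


V = {v ∈ H^1(0, 1/2) : v(0) = 0} (test functions vanish at x = 0 where u is specified); weak form: ∫_0^1/2 u'v' dx = ∫_0^1/2 (1 - x) v dx − 2·v(1/2) for all v ∈ V.

Multiply both sides by a test function v and integrate from 0 to 1/2:
  ∫_0^1/2 −u''(x) v(x) dx = ∫_0^1/2 f(x) v(x) dx.
Integrate the LHS by parts once:
  ∫_0^1/2 −u'' v dx = −[u'(x) v(x)]_0^1/2 + ∫_0^1/2 u'(x) v'(x) dx.
Thus ∫_0^1/2 u'(x) v'(x) dx = ∫_0^1/2 f(x) v(x) dx + [u'(x) v(x)]_0^1/2.
Choose V so that boundary terms are either known or forced to vanish.
Mixed BC: u(0) = 0 (Dirichlet) and u'(1/2) = -2 (Neumann). Define V = {v ∈ H^1(0, 1/2) : v(0) = 0}. Then [u' v]_0^1/2 = u'(1/2)·v(1/2) − u'(0)·0 = − 2·v(1/2).
Weak formulation: find u (satisfying any essential BC) such that ∫_0^1/2 u'(x) v'(x) dx = ∫_0^1/2 f v dx − 2·v(1/2) for all v ∈ V (Dirichlet at 0 absorbed into V; Neumann datum at x = 1/2 contributes the boundary term).
Substituting f(x) = 1 - x, the right-hand side is ∫_0^1/2 (1 - x) v dx − 2·v(1/2).


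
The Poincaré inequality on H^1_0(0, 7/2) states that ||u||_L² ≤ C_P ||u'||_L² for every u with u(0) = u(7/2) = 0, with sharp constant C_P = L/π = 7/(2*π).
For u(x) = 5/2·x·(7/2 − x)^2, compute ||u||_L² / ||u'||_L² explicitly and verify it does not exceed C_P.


||u||_L² / ||u'||_L² = sqrt(14)/4 < C_P = 7/(2*π).

u(x) = 5/2·x·(7/2 − x)^2, so u'(x) = 15*x^2/2 - 35*x + 245/8.
u(x) = 5/2·x·(7/2 − x)^2 vanishes at x = 0 and x = 7/2, so u ∈ H^1_0(0, 7/2). Differentiate via the product rule and integrate the resulting polynomials term by term.
  ∫_0^7/2 u² dx = ∫_0^7/2 (25*x^6/4 - 175*x^5/2 + 3675*x^4/8 - 8575*x^3/8 + 60025*x^2/64) dx. Term by term:
    ∫_0^7/2 25*x^6/4 dx = 2941225/512;  ∫_0^7/2 -175*x^5/2 dx = -20588575/768;  ∫_0^7/2 3675*x^4/8 dx = 12353145/256;
    ∫_0^7/2 -8575*x^3/8 dx = -20588575/512;  ∫_0^7/2 60025*x^2/64 dx = 20588575/1536.
  Sum: 2941225/512 − 20588575/768 + 12353145/256 − 20588575/512 + 20588575/1536 = 588245/1536.
  ∫_0^7/2 (u')² dx = ∫_0^7/2 (225*x^4/4 - 525*x^3 + 13475*x^2/8 - 8575*x/4 + 60025/64) dx. Term by term:
    ∫_0^7/2 225*x^4/4 dx = 756315/128;  ∫_0^7/2 -525*x^3 dx = -1260525/64;  ∫_0^7/2 13475*x^2/8 dx = 4621925/192;
    ∫_0^7/2 -8575*x/4 dx = -420175/32;  ∫_0^7/2 60025/64 dx = 420175/128.
  Sum: 756315/128 − 1260525/64 + 4621925/192 − 420175/32 + 420175/128 = 84035/192.
∫_0^7/2 u² dx = 588245/1536, so ||u||_L² = 343*sqrt(30)/96.
∫_0^7/2 (u')² dx = 84035/192, so ||u'||_L² = 49*sqrt(105)/24.
Ratio ||u||_L² / ||u'||_L² = sqrt(14)/4.
Sharp Poincaré constant on H^1_0(0, 7/2) is C_P = L/π = 7/(2*π), achieved by sin(2*π/7·x).
A polynomial bump cannot attain the sharp Poincaré constant (only the first sine eigenfunction does), so the ratio is strictly less than C_P, consistent with ||u||_L² ≤ C_P ||u'||_L².


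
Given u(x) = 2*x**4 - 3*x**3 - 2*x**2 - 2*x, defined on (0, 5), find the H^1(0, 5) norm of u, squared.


||u||_{H^1}^2 = 84881095/126

The H^1 norm (squared) on an interval (0, L) is
  ||u||_{H^1}^2 = ∫_0^L u(x)^2 dx + ∫_0^L u'(x)^2 dx.
Compute u'(x) = 8*x**3 - 9*x**2 - 4*x - 2.
Then u(x)^2 = 4*x**8 - 12*x**7 + x**6 + 4*x**5 + 16*x**4 + 8*x**3 + 4*x**2 and u'(x)^2 = 64*x**6 - 144*x**5 + 17*x**4 + 40*x**3 + 52*x**2 + 16*x + 4.
Integrate each monomial from 0 to 5 using ∫_0^5 c·x^n dx = c·5^(n+1)/(n+1):
  ∫_0^5 u(x)^2 dx = ∫_0^5 (4*x^8 - 12*x^7 + x^6 + 4*x^5 + 16*x^4 + 8*x^3 + 4*x^2) dx. Term by term:
    ∫_0^5 4*x^8 dx = 7812500/9;  ∫_0^5 -12*x^7 dx = -1171875/2;  ∫_0^5 x^6 dx = 78125/7;
    ∫_0^5 4*x^5 dx = 31250/3;  ∫_0^5 16*x^4 dx = 10000;  ∫_0^5 8*x^3 dx = 1250;
    ∫_0^5 4*x^2 dx = 500/3.
  Sum: 7812500/9 − 1171875/2 + 78125/7 + 31250/3 + 10000 + 1250 + 500/3 = 39704125/126.
  ∫_0^5 u'(x)^2 dx = ∫_0^5 (64*x^6 - 144*x^5 + 17*x^4 + 40*x^3 + 52*x^2 + 16*x + 4) dx. Term by term:
    ∫_0^5 64*x^6 dx = 5000000/7;  ∫_0^5 -144*x^5 dx = -375000;  ∫_0^5 17*x^4 dx = 10625;
    ∫_0^5 40*x^3 dx = 6250;  ∫_0^5 52*x^2 dx = 6500/3;  ∫_0^5 16*x dx = 200;
    ∫_0^5 4 dx = 20.
  Sum: 5000000/7 − 375000 + 10625 + 6250 + 6500/3 + 200 + 20 = 7529495/21.
Adding: ||u||_{H^1}^2 = 39704125/126 + 7529495/21 = 84881095/126.


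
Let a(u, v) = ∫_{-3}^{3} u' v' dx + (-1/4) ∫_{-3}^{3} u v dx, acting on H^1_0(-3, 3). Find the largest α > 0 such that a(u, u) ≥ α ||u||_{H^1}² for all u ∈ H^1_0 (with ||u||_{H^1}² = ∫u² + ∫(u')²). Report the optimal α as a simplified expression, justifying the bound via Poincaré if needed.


α = (-9 + π^2)/(π^2 + 36)

Coercivity of a(·,·) on H^1_0(-3, 3) means a(u, u) ≥ α ||u||_{H^1}² for every u ∈ H^1_0.
The interval has length L = 6, and Poincaré/coercivity depend only on L. Here a(u, u) = ∫(u')² + (-1/4)·∫u².
Here c = -1/4 < 0 with |c| < (π/L)² = π^2/36, so coercivity still holds. The condition a(u,u) ≥ α||u||_{H^1}² reads (1−α)∫(u')² ≥ (α−c)∫u². Any admissible α is ≤ 1 (rapidly oscillating u have ∫u²/∫(u')² → 0), and α = 1 would force 0 ≥ (1−c)∫u², impossible since c < 1; so 1−α > 0. By the sharp Poincaré inequality on H^1_0 of an interval of length L, ∫(u')² ≥ (π/L)²∫u² with equality for the first sine mode sin(π(x−x₀)/L) (x₀ the left endpoint), so the inequality holds for all u iff (1−α)(π/L)² ≥ α − c, i.e. α ≤ ((π/L)² + c)/((π/L)² + 1) = (1 + c(L/π)²)/(1 + (L/π)²). (Direct route, valid since c ≤ 0: Poincaré gives c∫u² ≥ c(L/π)²∫(u')², so a(u,u) ≥ (1 + c(L/π)²)∫(u')², while ||u||_{H^1}² ≤ (1 + (L/π)²)∫(u')²; dividing yields the same α.) With (π/L)² = π^2/36 and c = -1/4, the largest admissible constant is α = ((π/L)² + c)/((π/L)² + 1).
Simplifying, α = (-9 + π^2)/(π^2 + 36).


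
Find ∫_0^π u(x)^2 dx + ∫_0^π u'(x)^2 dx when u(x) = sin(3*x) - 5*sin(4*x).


||u||_{H^1(0,π)}^2 = 435*π/2

u'(x) = 3*cos(3*x) - 20*cos(4*x).
Expand u² and (u')² and integrate term by term on (0, π), using: for integers n ≥ 1, ∫_0^π sin²(nx) dx = ∫_0^π cos²(nx) dx = π/2; for n ≠ n', ∫_0^π sin(nx)sin(n'x) dx = ∫_0^π cos(nx)cos(n'x) dx = 0; and by product-to-sum, ∫_0^π sin(nx)cos(n'x) dx = ½∫_0^π [sin((n+n')x) + sin((n−n')x)] dx, which is 0 when n+n' is even and 2n/(n²−n'²) when n+n' is odd (it need not vanish on (0, π)).
  u² squared terms: (-5)²·∫sin(4x)² dx = 25·π/2 = 25*π/2;  (1)²·∫sin(3x)² dx = 1·π/2 = π/2.
  u² cross terms: 2·(-5)·(1)·∫sin(4x)·sin(3x) dx = -10·(0) = 0.
  So ∫_0^π u² dx = 25*π/2 + π/2 + 0 = 13*π.
  (u')² squared terms: (-20)²·∫cos(4x)² dx = 400·π/2 = 200*π;  (3)²·∫cos(3x)² dx = 9·π/2 = 9*π/2.
  (u')² cross terms: 2·(-20)·(3)·∫cos(4x)·cos(3x) dx = -120·(0) = 0.
  So ∫_0^π (u')² dx = 200*π + 9*π/2 + 0 = 409*π/2.
||u||_{H^1}^2 = (13*π) + (409*π/2) = 435*π/2.


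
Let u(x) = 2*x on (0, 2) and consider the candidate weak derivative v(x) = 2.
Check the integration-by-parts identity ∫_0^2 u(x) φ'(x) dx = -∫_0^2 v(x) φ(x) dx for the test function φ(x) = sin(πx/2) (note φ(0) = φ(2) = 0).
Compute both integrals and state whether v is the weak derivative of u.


LHS = -8/π, RHS = -8/π. Yes, v = u' weakly.

u(x) = 2*x, classical derivative u'(x) = 2.
φ(x) = sin(πx/2), so φ'(x) = π*cos(π*x/2)/2.
Note φ(0) = φ(2) = 0, so the boundary term u·φ vanishes.
LHS = ∫_0^2 u(x) φ'(x) dx = ∫_0^2 (π*x*cos(π*x/2)) dx. Term by term:
  ∫_0^2 π*x*cos(π*x/2) dx = -8/π.
So LHS = -8/π.
∫_0^2 v(x) φ(x) dx = ∫_0^2 (2*sin(π*x/2)) dx. Term by term:
  ∫_0^2 2*sin(π*x/2) dx = 8/π.
So RHS = -∫_0^2 v(x) φ(x) dx = -8/π.
LHS = RHS, so the identity holds for this test φ.
Moreover u is smooth here and v(x) = u'(x) = 2 pointwise, so the identity holds for every test function. Hence v is the weak derivative of u.


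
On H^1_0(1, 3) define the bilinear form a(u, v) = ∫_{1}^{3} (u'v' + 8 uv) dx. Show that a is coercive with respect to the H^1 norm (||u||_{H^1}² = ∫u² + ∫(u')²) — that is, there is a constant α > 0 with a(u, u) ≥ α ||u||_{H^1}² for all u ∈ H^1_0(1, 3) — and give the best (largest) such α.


α = 1

Coercivity of a(·,·) on H^1_0(1, 3) means a(u, u) ≥ α ||u||_{H^1}² for every u ∈ H^1_0.
The interval has length L = 2, and Poincaré/coercivity depend only on L. Here a(u, u) = ∫(u')² + (8)·∫u².
Here c = 8 ≥ 1, so a(u,u) = ∫(u')² + c∫u² ≥ ∫(u')² + ∫u² = ||u||_{H^1}², i.e. α = 1 works. No larger α is possible: a(u,u) ≥ α||u||_{H^1}² means (1−α)∫(u')² ≥ (α−c)∫u², and for the modes u_n = sin(nπ(x−x₀)/L) (x₀ the left endpoint) one has ∫u_n²/∫(u_n')² = (L/(nπ))² → 0, so a(u_n,u_n)/||u_n||_{H^1}² → 1. Hence the optimal constant is α = 1.
Therefore α = 1.


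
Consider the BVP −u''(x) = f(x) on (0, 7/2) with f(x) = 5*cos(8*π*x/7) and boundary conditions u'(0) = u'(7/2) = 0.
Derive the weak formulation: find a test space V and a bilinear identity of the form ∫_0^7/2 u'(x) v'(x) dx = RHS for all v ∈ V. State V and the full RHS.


V = H^1(0, 7/2) (no boundary constraint on v; u is determined up to an additive constant); weak form: ∫_0^7/2 u'v' dx = ∫_0^7/2 (5*cos(8*π*x/7)) v dx for all v ∈ V.

Multiply both sides by a test function v and integrate from 0 to 7/2:
  ∫_0^7/2 −u''(x) v(x) dx = ∫_0^7/2 f(x) v(x) dx.
Integrate the LHS by parts once:
  ∫_0^7/2 −u'' v dx = −[u'(x) v(x)]_0^7/2 + ∫_0^7/2 u'(x) v'(x) dx.
Thus ∫_0^7/2 u'(x) v'(x) dx = ∫_0^7/2 f(x) v(x) dx + [u'(x) v(x)]_0^7/2.
Choose V so that boundary terms are either known or forced to vanish.
u has homogeneous Neumann: u'(0) = u'(7/2) = 0. So [u' v]_0^7/2 = 0·v(7/2) − 0·v(0) = 0 for any v; take V = H^1(0, 7/2).
Weak formulation: find u (satisfying any essential BC) such that ∫_0^7/2 u'(x) v'(x) dx = ∫_0^7/2 f v dx for all v ∈ V (homogeneous Neumann, so boundary terms vanish).
Substituting f(x) = 5*cos(8*π*x/7), the right-hand side is ∫_0^7/2 (5*cos(8*π*x/7)) v dx.
Compatibility check (pure Neumann): taking v ≡ 1 ∈ V gives 0 = ∫_0^7/2 f dx + (0) − (0), i.e. ∫_0^7/2 f dx must equal u'(0) − u'(7/2) = 0. Indeed ∫_0^7/2 (5*cos(8*π*x/7)) dx = 0, so the data are compatible. The solution is then unique only up to an additive constant (fix it e.g. by requiring ∫_0^7/2 u dx = 0).


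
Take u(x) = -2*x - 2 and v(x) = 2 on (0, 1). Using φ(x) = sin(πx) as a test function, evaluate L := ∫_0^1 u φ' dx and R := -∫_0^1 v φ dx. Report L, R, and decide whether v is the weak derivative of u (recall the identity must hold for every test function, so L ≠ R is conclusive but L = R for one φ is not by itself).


LHS = 4/π, RHS = -4/π. No, v is not the weak derivative of u.

u(x) = -2*x - 2, classical derivative u'(x) = -2.
φ(x) = sin(πx), so φ'(x) = π*cos(π*x).
Note φ(0) = φ(1) = 0, so the boundary term u·φ vanishes.
LHS = ∫_0^1 u(x) φ'(x) dx = ∫_0^1 (-2*π*x*cos(π*x) - 2*π*cos(π*x)) dx. Term by term:
  ∫_0^1 -2*π*cos(π*x) dx = 0;  ∫_0^1 -2*π*x*cos(π*x) dx = 4/π.
Sum: 0 + 4/π = 4/π.
So LHS = 4/π.
∫_0^1 v(x) φ(x) dx = ∫_0^1 (2*sin(π*x)) dx. Term by term:
  ∫_0^1 2*sin(π*x) dx = 4/π.
So RHS = -∫_0^1 v(x) φ(x) dx = -4/π.
LHS − RHS = 8/π ≠ 0, so the identity fails.
(For a valid weak derivative the identity must hold for EVERY test function, in particular this one. The failure shows v is NOT the weak derivative of u.)
Correct weak derivative would be u'(x) = -2.


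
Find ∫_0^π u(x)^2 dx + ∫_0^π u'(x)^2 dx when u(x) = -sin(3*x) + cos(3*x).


||u||_{H^1(0,π)}^2 = 10*π

u'(x) = -3*sin(3*x) - 3*cos(3*x).
Expand u² and (u')² and integrate term by term on (0, π), using: for integers n ≥ 1, ∫_0^π sin²(nx) dx = ∫_0^π cos²(nx) dx = π/2; for n ≠ n', ∫_0^π sin(nx)sin(n'x) dx = ∫_0^π cos(nx)cos(n'x) dx = 0; and by product-to-sum, ∫_0^π sin(nx)cos(n'x) dx = ½∫_0^π [sin((n+n')x) + sin((n−n')x)] dx, which is 0 when n+n' is even and 2n/(n²−n'²) when n+n' is odd (it need not vanish on (0, π)).
  u² squared terms: (-1)²·∫sin(3x)² dx = 1·π/2 = π/2;  (1)²·∫cos(3x)² dx = 1·π/2 = π/2.
  u² cross terms: 2·(-1)·(1)·∫sin(3x)·cos(3x) dx = -2·(0) = 0.
  So ∫_0^π u² dx = π/2 + π/2 + 0 = π.
  (u')² squared terms: (-3)²·∫cos(3x)² dx = 9·π/2 = 9*π/2;  (-3)²·∫sin(3x)² dx = 9·π/2 = 9*π/2.
  (u')² cross terms: 2·(-3)·(-3)·∫cos(3x)·sin(3x) dx = 18·(0) = 0.
  So ∫_0^π (u')² dx = 9*π/2 + 9*π/2 + 0 = 9*π.
||u||_{H^1}^2 = (π) + (9*π) = 10*π.


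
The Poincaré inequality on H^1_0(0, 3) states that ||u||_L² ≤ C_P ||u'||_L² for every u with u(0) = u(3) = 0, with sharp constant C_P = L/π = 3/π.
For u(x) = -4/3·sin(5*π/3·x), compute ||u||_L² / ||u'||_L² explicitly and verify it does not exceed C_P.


||u||_L² / ||u'||_L² = 3/(5*π) < C_P = 3/π.

u(x) = -4/3·sin(5*π/3·x), so u'(x) = -20*π*cos(5*π*x/3)/9.
Writing u(x) = A·sin(kπx/L) with A = -4/3 and k = 5, use ∫_0^L sin²(kπx/L) dx = L/2 and ∫_0^L cos²(kπx/L) dx = L/2.
u² = 16/9·sin²(5*π/3·x) and (u')² = 400*π^2/81·cos²(5*π/3·x), and each of sin², cos² integrates to L/2 = 3/2 over (0, 3).
∫_0^3 u² dx = 8/3, so ||u||_L² = 2*sqrt(6)/3.
∫_0^3 (u')² dx = 200*π^2/27, so ||u'||_L² = 10*sqrt(6)*π/9.
Ratio ||u||_L² / ||u'||_L² = 3/(5*π).
Sharp Poincaré constant on H^1_0(0, 3) is C_P = L/π = 3/π, achieved by sin(π/3·x).
This is the k = 5 harmonic; the ratio L/(kπ) is strictly less than C_P = L/π, consistent with the sharp inequality ||u||_L² ≤ C_P ||u'||_L².


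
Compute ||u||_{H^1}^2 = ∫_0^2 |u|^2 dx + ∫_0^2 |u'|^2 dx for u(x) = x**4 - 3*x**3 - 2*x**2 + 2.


||u||_{H^1}^2 = 10936/45

The H^1 norm (squared) on an interval (0, L) is
  ||u||_{H^1}^2 = ∫_0^L u(x)^2 dx + ∫_0^L u'(x)^2 dx.
Compute u'(x) = 4*x**3 - 9*x**2 - 4*x.
Then u(x)^2 = x**8 - 6*x**7 + 5*x**6 + 12*x**5 + 8*x**4 - 12*x**3 - 8*x**2 + 4 and u'(x)^2 = 16*x**6 - 72*x**5 + 49*x**4 + 72*x**3 + 16*x**2.
Integrate each monomial from 0 to 2 using ∫_0^2 c·x^n dx = c·2^(n+1)/(n+1):
  ∫_0^2 u(x)^2 dx = ∫_0^2 (x^8 - 6*x^7 + 5*x^6 + 12*x^5 + 8*x^4 - 12*x^3 - 8*x^2 + 4) dx. Term by term:
    ∫_0^2 x^8 dx = 512/9;  ∫_0^2 -6*x^7 dx = -192;  ∫_0^2 5*x^6 dx = 640/7;
    ∫_0^2 12*x^5 dx = 128;  ∫_0^2 8*x^4 dx = 256/5;  ∫_0^2 -12*x^3 dx = -48;
    ∫_0^2 -8*x^2 dx = -64/3;  ∫_0^2 4 dx = 8.
  Sum: 512/9 − 192 + 640/7 + 128 + 256/5 − 48 − 64/3 + 8 = 23368/315.
  ∫_0^2 u'(x)^2 dx = ∫_0^2 (16*x^6 - 72*x^5 + 49*x^4 + 72*x^3 + 16*x^2) dx. Term by term:
    ∫_0^2 16*x^6 dx = 2048/7;  ∫_0^2 -72*x^5 dx = -768;  ∫_0^2 49*x^4 dx = 1568/5;
    ∫_0^2 72*x^3 dx = 288;  ∫_0^2 16*x^2 dx = 128/3.
  Sum: 2048/7 − 768 + 1568/5 + 288 + 128/3 = 17728/105.
Adding: ||u||_{H^1}^2 = 23368/315 + 17728/105 = 10936/45.


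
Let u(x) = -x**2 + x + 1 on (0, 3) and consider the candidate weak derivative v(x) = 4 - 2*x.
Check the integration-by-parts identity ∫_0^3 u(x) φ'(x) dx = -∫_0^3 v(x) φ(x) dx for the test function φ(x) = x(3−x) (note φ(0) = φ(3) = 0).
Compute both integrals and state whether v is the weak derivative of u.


LHS = 9, RHS = -9/2. No, v is not the weak derivative of u.

u(x) = -x**2 + x + 1, classical derivative u'(x) = 1 - 2*x.
φ(x) = x(3−x), so φ'(x) = 3 - 2*x.
Note φ(0) = φ(3) = 0, so the boundary term u·φ vanishes.
LHS = ∫_0^3 u(x) φ'(x) dx = ∫_0^3 (2*x^3 - 5*x^2 + x + 3) dx. Term by term:
  ∫_0^3 2*x^3 dx = 81/2;  ∫_0^3 -5*x^2 dx = -45;  ∫_0^3 x dx = 9/2;
  ∫_0^3 3 dx = 9.
Sum: 81/2 − 45 + 9/2 + 9 = 9.
So LHS = 9.
∫_0^3 v(x) φ(x) dx = ∫_0^3 (2*x^3 - 10*x^2 + 12*x) dx. Term by term:
  ∫_0^3 2*x^3 dx = 81/2;  ∫_0^3 -10*x^2 dx = -90;  ∫_0^3 12*x dx = 54.
Sum: 81/2 − 90 + 54 = 9/2.
So RHS = -∫_0^3 v(x) φ(x) dx = -9/2.
LHS − RHS = 27/2 ≠ 0, so the identity fails.
(For a valid weak derivative the identity must hold for EVERY test function, in particular this one. The failure shows v is NOT the weak derivative of u.)
Correct weak derivative would be u'(x) = 1 - 2*x.


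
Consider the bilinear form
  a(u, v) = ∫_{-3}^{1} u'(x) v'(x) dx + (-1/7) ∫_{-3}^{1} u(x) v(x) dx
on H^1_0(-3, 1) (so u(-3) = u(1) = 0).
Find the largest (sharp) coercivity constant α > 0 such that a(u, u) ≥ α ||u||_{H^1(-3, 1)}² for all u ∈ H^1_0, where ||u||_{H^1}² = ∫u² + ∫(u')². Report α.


α = (-16/7 + π^2)/(π^2 + 16)

Coercivity of a(·,·) on H^1_0(-3, 1) means a(u, u) ≥ α ||u||_{H^1}² for every u ∈ H^1_0.
The interval has length L = 4, and Poincaré/coercivity depend only on L. Here a(u, u) = ∫(u')² + (-1/7)·∫u².
Here c = -1/7 < 0 with |c| < (π/L)² = π^2/16, so coercivity still holds. The condition a(u,u) ≥ α||u||_{H^1}² reads (1−α)∫(u')² ≥ (α−c)∫u². Any admissible α is ≤ 1 (rapidly oscillating u have ∫u²/∫(u')² → 0), and α = 1 would force 0 ≥ (1−c)∫u², impossible since c < 1; so 1−α > 0. By the sharp Poincaré inequality on H^1_0 of an interval of length L, ∫(u')² ≥ (π/L)²∫u² with equality for the first sine mode sin(π(x−x₀)/L) (x₀ the left endpoint), so the inequality holds for all u iff (1−α)(π/L)² ≥ α − c, i.e. α ≤ ((π/L)² + c)/((π/L)² + 1) = (1 + c(L/π)²)/(1 + (L/π)²). (Direct route, valid since c ≤ 0: Poincaré gives c∫u² ≥ c(L/π)²∫(u')², so a(u,u) ≥ (1 + c(L/π)²)∫(u')², while ||u||_{H^1}² ≤ (1 + (L/π)²)∫(u')²; dividing yields the same α.) With (π/L)² = π^2/16 and c = -1/7, the largest admissible constant is α = ((π/L)² + c)/((π/L)² + 1).
Simplifying, α = (-16/7 + π^2)/(π^2 + 16).


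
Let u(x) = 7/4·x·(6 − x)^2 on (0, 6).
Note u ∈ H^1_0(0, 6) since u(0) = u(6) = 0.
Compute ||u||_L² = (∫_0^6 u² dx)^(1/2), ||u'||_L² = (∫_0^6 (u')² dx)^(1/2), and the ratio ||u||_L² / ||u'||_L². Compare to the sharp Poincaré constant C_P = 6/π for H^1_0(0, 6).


||u||_L² / ||u'||_L² = 3*sqrt(14)/7 < C_P = 6/π.

u(x) = 7/4·x·(6 − x)^2, so u'(x) = 21*(x - 6)*(x - 2)/4.
u(x) = 7/4·x·(6 − x)^2 vanishes at x = 0 and x = 6, so u ∈ H^1_0(0, 6). Differentiate via the product rule and integrate the resulting polynomials term by term.
  ∫_0^6 u² dx = ∫_0^6 (49*x^6/16 - 147*x^5/2 + 1323*x^4/2 - 2646*x^3 + 3969*x^2) dx. Term by term:
    ∫_0^6 49*x^6/16 dx = 122472;  ∫_0^6 -147*x^5/2 dx = -571536;  ∫_0^6 1323*x^4/2 dx = 5143824/5;
    ∫_0^6 -2646*x^3 dx = -857304;  ∫_0^6 3969*x^2 dx = 285768.
  Sum: 122472 − 571536 + 5143824/5 − 857304 + 285768 = 40824/5.
  ∫_0^6 (u')² dx = ∫_0^6 (441*x^4/16 - 441*x^3 + 4851*x^2/2 - 5292*x + 3969) dx. Term by term:
    ∫_0^6 441*x^4/16 dx = 214326/5;  ∫_0^6 -441*x^3 dx = -142884;  ∫_0^6 4851*x^2/2 dx = 174636;
    ∫_0^6 -5292*x dx = -95256;  ∫_0^6 3969 dx = 23814.
  Sum: 214326/5 − 142884 + 174636 − 95256 + 23814 = 15876/5.
∫_0^6 u² dx = 40824/5, so ||u||_L² = 54*sqrt(70)/5.
∫_0^6 (u')² dx = 15876/5, so ||u'||_L² = 126*sqrt(5)/5.
Ratio ||u||_L² / ||u'||_L² = 3*sqrt(14)/7.
Sharp Poincaré constant on H^1_0(0, 6) is C_P = L/π = 6/π, achieved by sin(π/6·x).
A polynomial bump cannot attain the sharp Poincaré constant (only the first sine eigenfunction does), so the ratio is strictly less than C_P, consistent with ||u||_L² ≤ C_P ||u'||_L².


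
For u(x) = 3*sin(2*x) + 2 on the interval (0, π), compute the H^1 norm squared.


||u||_{H^1(0,π)}^2 = 53*π/2

u'(x) = 6*cos(2*x).
Expand u² and (u')² and integrate term by term on (0, π), using: for integers n ≥ 1, ∫_0^π sin²(nx) dx = ∫_0^π cos²(nx) dx = π/2; for n ≠ n', ∫_0^π sin(nx)sin(n'x) dx = ∫_0^π cos(nx)cos(n'x) dx = 0; and by product-to-sum, ∫_0^π sin(nx)cos(n'x) dx = ½∫_0^π [sin((n+n')x) + sin((n−n')x)] dx, which is 0 when n+n' is even and 2n/(n²−n'²) when n+n' is odd (it need not vanish on (0, π)). For the constant mode: ∫_0^π 1 dx = π, ∫_0^π cos(nx) dx = 0, ∫_0^π sin(nx) dx = (1−(−1)^n)/n.
  u² squared terms: (2)²·∫1 dx = 4·π = 4*π;  (3)²·∫sin(2x)² dx = 9·π/2 = 9*π/2.
  u² cross terms: 2·(2)·(3)·∫1·sin(2x) dx = 12·(0) = 0.
  So ∫_0^π u² dx = 4*π + 9*π/2 + 0 = 17*π/2.
  (u')² squared terms: (6)²·∫cos(2x)² dx = 36·π/2 = 18*π.
  So ∫_0^π (u')² dx = 18*π.
||u||_{H^1}^2 = (17*π/2) + (18*π) = 53*π/2.


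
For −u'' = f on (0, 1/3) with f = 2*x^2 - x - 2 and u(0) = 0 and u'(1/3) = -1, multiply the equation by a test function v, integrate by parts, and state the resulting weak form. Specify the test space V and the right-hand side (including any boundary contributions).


V = {v ∈ H^1(0, 1/3) : v(0) = 0} (test functions vanish at x = 0 where u is specified); weak form: ∫_0^1/3 u'v' dx = ∫_0^1/3 (2*x^2 - x - 2) v dx − v(1/3) for all v ∈ V.

Multiply both sides by a test function v and integrate from 0 to 1/3:
  ∫_0^1/3 −u''(x) v(x) dx = ∫_0^1/3 f(x) v(x) dx.
Integrate the LHS by parts once:
  ∫_0^1/3 −u'' v dx = −[u'(x) v(x)]_0^1/3 + ∫_0^1/3 u'(x) v'(x) dx.
Thus ∫_0^1/3 u'(x) v'(x) dx = ∫_0^1/3 f(x) v(x) dx + [u'(x) v(x)]_0^1/3.
Choose V so that boundary terms are either known or forced to vanish.
Mixed BC: u(0) = 0 (Dirichlet) and u'(1/3) = -1 (Neumann). Define V = {v ∈ H^1(0, 1/3) : v(0) = 0}. Then [u' v]_0^1/3 = u'(1/3)·v(1/3) − u'(0)·0 = − v(1/3).
Weak formulation: find u (satisfying any essential BC) such that ∫_0^1/3 u'(x) v'(x) dx = ∫_0^1/3 f v dx − v(1/3) for all v ∈ V (Dirichlet at 0 absorbed into V; Neumann datum at x = 1/3 contributes the boundary term).
Substituting f(x) = 2*x^2 - x - 2, the right-hand side is ∫_0^1/3 (2*x^2 - x - 2) v dx − v(1/3).


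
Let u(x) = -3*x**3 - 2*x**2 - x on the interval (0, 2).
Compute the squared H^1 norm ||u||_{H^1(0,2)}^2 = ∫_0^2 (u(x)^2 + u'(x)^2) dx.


||u||_{H^1}^2 = 135482/105

The H^1 norm (squared) on an interval (0, L) is
  ||u||_{H^1}^2 = ∫_0^L u(x)^2 dx + ∫_0^L u'(x)^2 dx.
Compute u'(x) = -9*x**2 - 4*x - 1.
Then u(x)^2 = 9*x**6 + 12*x**5 + 10*x**4 + 4*x**3 + x**2 and u'(x)^2 = 81*x**4 + 72*x**3 + 34*x**2 + 8*x + 1.
Integrate each monomial from 0 to 2 using ∫_0^2 c·x^n dx = c·2^(n+1)/(n+1):
  ∫_0^2 u(x)^2 dx = ∫_0^2 (9*x^6 + 12*x^5 + 10*x^4 + 4*x^3 + x^2) dx. Term by term:
    ∫_0^2 9*x^6 dx = 1152/7;  ∫_0^2 12*x^5 dx = 128;  ∫_0^2 10*x^4 dx = 64;
    ∫_0^2 4*x^3 dx = 16;  ∫_0^2 x^2 dx = 8/3.
  Sum: 1152/7 + 128 + 64 + 16 + 8/3 = 7880/21.
  ∫_0^2 u'(x)^2 dx = ∫_0^2 (81*x^4 + 72*x^3 + 34*x^2 + 8*x + 1) dx. Term by term:
    ∫_0^2 81*x^4 dx = 2592/5;  ∫_0^2 72*x^3 dx = 288;  ∫_0^2 34*x^2 dx = 272/3;
    ∫_0^2 8*x dx = 16;  ∫_0^2 1 dx = 2.
  Sum: 2592/5 + 288 + 272/3 + 16 + 2 = 13726/15.
Adding: ||u||_{H^1}^2 = 7880/21 + 13726/15 = 135482/105.


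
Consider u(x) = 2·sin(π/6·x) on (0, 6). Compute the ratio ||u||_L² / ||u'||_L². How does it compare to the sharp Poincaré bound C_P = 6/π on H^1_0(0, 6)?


||u||_L² / ||u'||_L² = 6/π = C_P.

u(x) = 2·sin(π/6·x), so u'(x) = π*cos(π*x/6)/3.
Writing u(x) = A·sin(kπx/L) with A = 2 and k = 1, use ∫_0^L sin²(kπx/L) dx = L/2 and ∫_0^L cos²(kπx/L) dx = L/2.
u² = 4·sin²(π/6·x) and (u')² = π^2/9·cos²(π/6·x), and each of sin², cos² integrates to L/2 = 3 over (0, 6).
∫_0^6 u² dx = 12, so ||u||_L² = 2*sqrt(3).
∫_0^6 (u')² dx = π^2/3, so ||u'||_L² = sqrt(3)*π/3.
Ratio ||u||_L² / ||u'||_L² = 6/π.
Sharp Poincaré constant on H^1_0(0, 6) is C_P = L/π = 6/π, achieved by sin(π/6·x).
This is the k = 1 eigenfunction (up to amplitude), so the ratio equals the sharp Poincaré constant exactly.


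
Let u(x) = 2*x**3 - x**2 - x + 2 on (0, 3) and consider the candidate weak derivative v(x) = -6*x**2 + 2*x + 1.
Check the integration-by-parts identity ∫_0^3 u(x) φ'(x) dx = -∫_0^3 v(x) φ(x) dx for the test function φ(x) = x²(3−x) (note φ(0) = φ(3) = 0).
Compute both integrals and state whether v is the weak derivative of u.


LHS = -459/4, RHS = 459/4. No, v is not the weak derivative of u.

u(x) = 2*x**3 - x**2 - x + 2, classical derivative u'(x) = 6*x**2 - 2*x - 1.
φ(x) = x²(3−x), so φ'(x) = 3*x*(2 - x).
Note φ(0) = φ(3) = 0, so the boundary term u·φ vanishes.
LHS = ∫_0^3 u(x) φ'(x) dx = ∫_0^3 (-6*x^5 + 15*x^4 - 3*x^3 - 12*x^2 + 12*x) dx. Term by term:
  ∫_0^3 -6*x^5 dx = -729;  ∫_0^3 15*x^4 dx = 729;  ∫_0^3 -3*x^3 dx = -243/4;
  ∫_0^3 -12*x^2 dx = -108;  ∫_0^3 12*x dx = 54.
Sum: -729 + 729 − 243/4 − 108 + 54 = -459/4.
So LHS = -459/4.
∫_0^3 v(x) φ(x) dx = ∫_0^3 (6*x^5 - 20*x^4 + 5*x^3 + 3*x^2) dx. Term by term:
  ∫_0^3 6*x^5 dx = 729;  ∫_0^3 -20*x^4 dx = -972;  ∫_0^3 5*x^3 dx = 405/4;
  ∫_0^3 3*x^2 dx = 27.
Sum: 729 − 972 + 405/4 + 27 = -459/4.
So RHS = -∫_0^3 v(x) φ(x) dx = 459/4.
LHS − RHS = -459/2 ≠ 0, so the identity fails.
(For a valid weak derivative the identity must hold for EVERY test function, in particular this one. The failure shows v is NOT the weak derivative of u.)
Correct weak derivative would be u'(x) = 6*x**2 - 2*x - 1.


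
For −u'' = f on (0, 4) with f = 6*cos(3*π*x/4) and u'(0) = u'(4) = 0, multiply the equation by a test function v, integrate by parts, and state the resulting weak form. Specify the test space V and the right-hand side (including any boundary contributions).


V = H^1(0, 4) (no boundary constraint on v; u is determined up to an additive constant); weak form: ∫_0^4 u'v' dx = ∫_0^4 (6*cos(3*π*x/4)) v dx for all v ∈ V.

Multiply both sides by a test function v and integrate from 0 to 4:
  ∫_0^4 −u''(x) v(x) dx = ∫_0^4 f(x) v(x) dx.
Integrate the LHS by parts once:
  ∫_0^4 −u'' v dx = −[u'(x) v(x)]_0^4 + ∫_0^4 u'(x) v'(x) dx.
Thus ∫_0^4 u'(x) v'(x) dx = ∫_0^4 f(x) v(x) dx + [u'(x) v(x)]_0^4.
Choose V so that boundary terms are either known or forced to vanish.
u has homogeneous Neumann: u'(0) = u'(4) = 0. So [u' v]_0^4 = 0·v(4) − 0·v(0) = 0 for any v; take V = H^1(0, 4).
Weak formulation: find u (satisfying any essential BC) such that ∫_0^4 u'(x) v'(x) dx = ∫_0^4 f v dx for all v ∈ V (homogeneous Neumann, so boundary terms vanish).
Substituting f(x) = 6*cos(3*π*x/4), the right-hand side is ∫_0^4 (6*cos(3*π*x/4)) v dx.
Compatibility check (pure Neumann): taking v ≡ 1 ∈ V gives 0 = ∫_0^4 f dx + (0) − (0), i.e. ∫_0^4 f dx must equal u'(0) − u'(4) = 0. Indeed ∫_0^4 (6*cos(3*π*x/4)) dx = 0, so the data are compatible. The solution is then unique only up to an additive constant (fix it e.g. by requiring ∫_0^4 u dx = 0).
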